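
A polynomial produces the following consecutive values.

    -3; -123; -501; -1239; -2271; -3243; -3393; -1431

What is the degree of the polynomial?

D1: -120, -378, -738, -1032, -972, -150, 1962
D2: -258, -360, -294, 60, 822, 2112
D3: -102, 66, 354, 762, 1290
D4: 168, 288, 408, 528
D5: 120, 120, 120
The fifth differences are constant, so the polynomial has degree 5.

5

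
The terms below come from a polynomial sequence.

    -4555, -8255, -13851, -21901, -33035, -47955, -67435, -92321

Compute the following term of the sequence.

-3700, -5596, -8050, -11134, -14920, -19480, -24886
-1896, -2454, -3084, -3786, -4560, -5406
-558, -630, -702, -774, -846
-72, -72, -72, -72
Fourth differences constant at -72.
-846 − 72 = -918;  -5406 − 918 = -6324;  -24886 − 6324 = -31210;  -92321 − 31210 = -123531

-123531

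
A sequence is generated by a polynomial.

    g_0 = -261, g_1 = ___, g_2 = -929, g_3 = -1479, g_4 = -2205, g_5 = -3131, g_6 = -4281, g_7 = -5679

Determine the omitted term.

-531

Using the last 6 terms:
D1: -550  -726  -926  -1150  -1398
D2: -176  -200  -224  -248
D3: -24  -24  -24
Constant third difference = -24.
Extend backward: -176 + 24 = -152;  -550 + 152 = -398;  -929 + 398 = -531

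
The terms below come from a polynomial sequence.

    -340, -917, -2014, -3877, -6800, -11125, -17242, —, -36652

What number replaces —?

Using the first 7 terms:
D1: -577  -1097  -1863  -2923  -4325  -6117
D2: -520  -766  -1060  -1402  -1792
D3: -246  -294  -342  -390
D4: -48  -48  -48
Constant fourth difference = -48.
Extend forward: -390 − 48 = -438;  -1792 − 438 = -2230;  -6117 − 2230 = -8347;  -17242 − 8347 = -25589

-25589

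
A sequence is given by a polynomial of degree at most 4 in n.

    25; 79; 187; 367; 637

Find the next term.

1015

Δ: 54, 108, 180, 270
Δ²: 54, 72, 90
Δ³: 18, 18
Constant third difference = 18, so extend:
90 + 18 = 108;  270 + 108 = 378;  637 + 378 = 1015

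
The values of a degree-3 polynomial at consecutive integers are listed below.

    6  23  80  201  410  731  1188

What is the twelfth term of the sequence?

D1: 17, 57, 121, 209, 321, 457
D2: 40, 64, 88, 112, 136
D3: 24, 24, 24, 24
Constant third difference = 24, so extend:
136 + 24 = 160;  457 + 160 = 617;  1188 + 617 = 1805
160 + 24 = 184;  617 + 184 = 801;  1805 + 801 = 2606
184 + 24 = 208;  801 + 208 = 1009;  2606 + 1009 = 3615
208 + 24 = 232;  1009 + 232 = 1241;  3615 + 1241 = 4856
232 + 24 = 256;  1241 + 256 = 1497;  4856 + 1497 = 6353

6353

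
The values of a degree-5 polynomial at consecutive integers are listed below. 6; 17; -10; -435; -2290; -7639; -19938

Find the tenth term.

Δ: 11, -27, -425, -1855, -5349, -12299
Δ²: -38, -398, -1430, -3494, -6950
Δ³: -360, -1032, -2064, -3456
Δ⁴: -672, -1032, -1392
Δ⁵: -360, -360
The fifth differences are constant (-360).
-1392 − 360 = -1752;  -3456 − 1752 = -5208;  -6950 − 5208 = -12158;  -12299 − 12158 = -24457;  -19938 − 24457 = -44395
-1752 − 360 = -2112;  -5208 − 2112 = -7320;  -12158 − 7320 = -19478;  -24457 − 19478 = -43935;  -44395 − 43935 = -88330
-2112 − 360 = -2472;  -7320 − 2472 = -9792;  -19478 − 9792 = -29270;  -43935 − 29270 = -73205;  -88330 − 73205 = -161535

-161535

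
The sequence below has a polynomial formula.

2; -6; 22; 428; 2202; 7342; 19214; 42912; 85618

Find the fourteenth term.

1027158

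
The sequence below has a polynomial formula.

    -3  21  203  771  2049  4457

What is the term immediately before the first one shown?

-1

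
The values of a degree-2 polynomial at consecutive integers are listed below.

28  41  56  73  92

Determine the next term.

113

13, 15, 17, 19
2, 2, 2
Second differences constant at 2.
19 + 2 = 21;  92 + 21 = 113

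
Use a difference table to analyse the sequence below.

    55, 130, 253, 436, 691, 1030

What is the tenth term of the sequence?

3466

D1: 75, 123, 183, 255, 339
D2: 48, 60, 72, 84
D3: 12, 12, 12
Third differences constant at 12.
84 + 12 = 96;  339 + 96 = 435;  1030 + 435 = 1465
96 + 12 = 108;  435 + 108 = 543;  1465 + 543 = 2008
108 + 12 = 120;  543 + 120 = 663;  2008 + 663 = 2671
120 + 12 = 132;  663 + 132 = 795;  2671 + 795 = 3466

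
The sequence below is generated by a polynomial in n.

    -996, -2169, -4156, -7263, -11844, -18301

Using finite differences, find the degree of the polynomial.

4

-1173, -1987, -3107, -4581, -6457
-814, -1120, -1474, -1876
-306, -354, -402
-48, -48
The fourth differences are constant, so the polynomial has degree 4.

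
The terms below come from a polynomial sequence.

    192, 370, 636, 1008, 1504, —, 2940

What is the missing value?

2142

Using the first 5 terms:
D1: 178, 266, 372, 496
D2: 88, 106, 124
D3: 18, 18
Constant third difference = 18.
Extend forward: 124 + 18 = 142;  496 + 142 = 638;  1504 + 638 = 2142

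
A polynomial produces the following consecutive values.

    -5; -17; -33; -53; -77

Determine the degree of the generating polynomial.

2

-12, -16, -20, -24
-4, -4, -4
The second differences are constant, so the polynomial has degree 2.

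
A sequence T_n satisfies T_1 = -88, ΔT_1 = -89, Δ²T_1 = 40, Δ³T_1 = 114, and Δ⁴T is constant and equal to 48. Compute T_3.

-226

Build the table forward from the leading diagonal:
Fourth differences: 48, 48, 48
Third differences: 114, 162, 210
Second differences: 40, 154, 316
First differences: -89, -49, 105
T: -88, -177, -226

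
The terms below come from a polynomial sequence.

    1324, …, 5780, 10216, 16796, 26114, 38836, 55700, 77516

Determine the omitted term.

Using the last 7 terms:
First differences: 4436  6580  9318  12722  16864  21816
Second differences: 2144  2738  3404  4142  4952
Third differences: 594  666  738  810
Fourth differences: 72  72  72
Constant fourth difference = 72.
Extend backward: 594 − 72 = 522;  2144 − 522 = 1622;  4436 − 1622 = 2814;  5780 − 2814 = 2966

2966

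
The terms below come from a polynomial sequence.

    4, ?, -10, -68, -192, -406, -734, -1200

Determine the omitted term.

6

Using the last 6 terms:
D1: -58  -124  -214  -328  -466
D2: -66  -90  -114  -138
D3: -24  -24  -24
Constant third difference = -24.
Extend backward: -66 + 24 = -42;  -58 + 42 = -16;  -10 + 16 = 6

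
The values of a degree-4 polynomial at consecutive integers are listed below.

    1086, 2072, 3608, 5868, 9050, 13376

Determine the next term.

Δ: 986, 1536, 2260, 3182, 4326
Δ²: 550, 724, 922, 1144
Δ³: 174, 198, 222
Δ⁴: 24, 24
The fourth differences are constant (24).
222 + 24 = 246;  1144 + 246 = 1390;  4326 + 1390 = 5716;  13376 + 5716 = 19092

19092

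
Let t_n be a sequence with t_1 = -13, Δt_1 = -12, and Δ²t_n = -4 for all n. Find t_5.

-85

Build the table forward from the leading diagonal:
Second differences: -4, -4, -4, -4, -4
First differences: -12, -16, -20, -24, -28
t: -13, -25, -41, -61, -85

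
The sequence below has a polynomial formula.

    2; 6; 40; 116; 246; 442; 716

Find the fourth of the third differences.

Δ: 4, 34, 76, 130, 196, 274
Δ²: 30, 42, 54, 66, 78
Δ³: 12, 12, 12, 12

12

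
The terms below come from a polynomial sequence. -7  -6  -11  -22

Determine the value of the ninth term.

-167

Δ: 1, -5, -11
Δ²: -6, -6
Second differences constant at -6.
-11 − 6 = -17;  -22 − 17 = -39
-17 − 6 = -23;  -39 − 23 = -62
-23 − 6 = -29;  -62 − 29 = -91
-29 − 6 = -35;  -91 − 35 = -126
-35 − 6 = -41;  -126 − 41 = -167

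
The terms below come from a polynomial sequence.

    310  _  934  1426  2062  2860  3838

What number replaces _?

568

Using the last 5 terms:
First differences: 492  636  798  978
Second differences: 144  162  180
Third differences: 18  18
Constant third difference = 18.
Extend backward: 144 − 18 = 126;  492 − 126 = 366;  934 − 366 = 568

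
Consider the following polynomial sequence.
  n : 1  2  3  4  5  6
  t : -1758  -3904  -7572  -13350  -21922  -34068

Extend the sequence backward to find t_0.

-642

First differences: -2146, -3668, -5778, -8572, -12146
Second differences: -1522, -2110, -2794, -3574
Third differences: -588, -684, -780
Fourth differences: -96, -96
The fourth differences are constant at -96.
Work back: -588 + 96 = -492;  -1522 + 492 = -1030;  -2146 + 1030 = -1116;  -1758 + 1116 = -642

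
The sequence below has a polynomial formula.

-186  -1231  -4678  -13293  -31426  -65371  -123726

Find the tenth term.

D1: -1045, -3447, -8615, -18133, -33945, -58355
D2: -2402, -5168, -9518, -15812, -24410
D3: -2766, -4350, -6294, -8598
D4: -1584, -1944, -2304
D5: -360, -360
Fifth differences constant at -360.
-2304 − 360 = -2664;  -8598 − 2664 = -11262;  -24410 − 11262 = -35672;  -58355 − 35672 = -94027;  -123726 − 94027 = -217753
-2664 − 360 = -3024;  -11262 − 3024 = -14286;  -35672 − 14286 = -49958;  -94027 − 49958 = -143985;  -217753 − 143985 = -361738
-3024 − 360 = -3384;  -14286 − 3384 = -17670;  -49958 − 17670 = -67628;  -143985 − 67628 = -211613;  -361738 − 211613 = -573351

-573351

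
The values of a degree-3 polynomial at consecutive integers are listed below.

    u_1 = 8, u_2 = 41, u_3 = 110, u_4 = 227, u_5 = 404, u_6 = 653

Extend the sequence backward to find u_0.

-1

First differences: 33, 69, 117, 177, 249
Second differences: 36, 48, 60, 72
Third differences: 12, 12, 12
The third differences are constant at 12.
Work back: 36 − 12 = 24;  33 − 24 = 9;  8 − 9 = -1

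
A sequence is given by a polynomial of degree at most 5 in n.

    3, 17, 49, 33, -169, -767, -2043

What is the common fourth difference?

-72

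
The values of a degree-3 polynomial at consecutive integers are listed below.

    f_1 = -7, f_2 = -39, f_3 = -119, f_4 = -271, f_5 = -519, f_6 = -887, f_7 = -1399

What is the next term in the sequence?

-2079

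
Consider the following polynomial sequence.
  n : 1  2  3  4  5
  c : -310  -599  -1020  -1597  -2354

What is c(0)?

-129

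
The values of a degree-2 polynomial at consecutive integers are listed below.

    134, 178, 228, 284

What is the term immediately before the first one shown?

96

D1: 44, 50, 56
D2: 6, 6
The second differences are constant at 6.
Work back: 44 − 6 = 38;  134 − 38 = 96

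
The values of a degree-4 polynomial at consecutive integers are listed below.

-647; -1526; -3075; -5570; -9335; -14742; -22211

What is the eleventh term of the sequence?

-879, -1549, -2495, -3765, -5407, -7469
-670, -946, -1270, -1642, -2062
-276, -324, -372, -420
-48, -48, -48
Constant fourth difference = -48, so extend:
-420 − 48 = -468;  -2062 − 468 = -2530;  -7469 − 2530 = -9999;  -22211 − 9999 = -32210
-468 − 48 = -516;  -2530 − 516 = -3046;  -9999 − 3046 = -13045;  -32210 − 13045 = -45255
-516 − 48 = -564;  -3046 − 564 = -3610;  -13045 − 3610 = -16655;  -45255 − 16655 = -61910
-564 − 48 = -612;  -3610 − 612 = -4222;  -16655 − 4222 = -20877;  -61910 − 20877 = -82787

-82787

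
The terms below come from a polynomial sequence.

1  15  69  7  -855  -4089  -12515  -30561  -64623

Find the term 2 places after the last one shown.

-218379

D1: 14, 54, -62, -862, -3234, -8426, -18046, -34062
D2: 40, -116, -800, -2372, -5192, -9620, -16016
D3: -156, -684, -1572, -2820, -4428, -6396
D4: -528, -888, -1248, -1608, -1968
D5: -360, -360, -360, -360
The fifth differences are constant (-360).
-1968 − 360 = -2328;  -6396 − 2328 = -8724;  -16016 − 8724 = -24740;  -34062 − 24740 = -58802;  -64623 − 58802 = -123425
-2328 − 360 = -2688;  -8724 − 2688 = -11412;  -24740 − 11412 = -36152;  -58802 − 36152 = -94954;  -123425 − 94954 = -218379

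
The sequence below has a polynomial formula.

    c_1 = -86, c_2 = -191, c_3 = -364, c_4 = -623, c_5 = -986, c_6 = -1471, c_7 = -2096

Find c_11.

-6356

First differences: -105, -173, -259, -363, -485, -625
Second differences: -68, -86, -104, -122, -140
Third differences: -18, -18, -18, -18
The third differences are constant (-18).
-140 − 18 = -158;  -625 − 158 = -783;  -2096 − 783 = -2879
-158 − 18 = -176;  -783 − 176 = -959;  -2879 − 959 = -3838
-176 − 18 = -194;  -959 − 194 = -1153;  -3838 − 1153 = -4991
-194 − 18 = -212;  -1153 − 212 = -1365;  -4991 − 1365 = -6356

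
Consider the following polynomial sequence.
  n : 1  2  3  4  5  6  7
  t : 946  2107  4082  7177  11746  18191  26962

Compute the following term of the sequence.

38557

1161 , 1975 , 3095 , 4569 , 6445 , 8771
814 , 1120 , 1474 , 1876 , 2326
306 , 354 , 402 , 450
48 , 48 , 48
Fourth differences constant at 48.
450 + 48 = 498;  2326 + 498 = 2824;  8771 + 2824 = 11595;  26962 + 11595 = 38557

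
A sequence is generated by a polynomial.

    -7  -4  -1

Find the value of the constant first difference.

Δ: 3, 3

3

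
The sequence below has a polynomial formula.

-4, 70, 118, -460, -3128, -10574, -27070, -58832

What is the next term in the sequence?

-114380

D1: 74  48  -578  -2668  -7446  -16496  -31762
D2: -26  -626  -2090  -4778  -9050  -15266
D3: -600  -1464  -2688  -4272  -6216
D4: -864  -1224  -1584  -1944
D5: -360  -360  -360
The fifth differences are constant (-360).
-1944 − 360 = -2304;  -6216 − 2304 = -8520;  -15266 − 8520 = -23786;  -31762 − 23786 = -55548;  -58832 − 55548 = -114380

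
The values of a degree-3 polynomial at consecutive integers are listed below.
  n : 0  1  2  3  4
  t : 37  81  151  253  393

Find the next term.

Δ: 44  70  102  140
Δ²: 26  32  38
Δ³: 6  6
The third differences are constant (6).
38 + 6 = 44;  140 + 44 = 184;  393 + 184 = 577

577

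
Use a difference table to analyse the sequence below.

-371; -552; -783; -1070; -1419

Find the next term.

D1: -181, -231, -287, -349
D2: -50, -56, -62
D3: -6, -6
Third differences constant at -6.
-62 − 6 = -68;  -349 − 68 = -417;  -1419 − 417 = -1836

-1836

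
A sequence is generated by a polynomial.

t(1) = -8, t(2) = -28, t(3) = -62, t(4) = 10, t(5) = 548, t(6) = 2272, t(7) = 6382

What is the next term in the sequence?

14678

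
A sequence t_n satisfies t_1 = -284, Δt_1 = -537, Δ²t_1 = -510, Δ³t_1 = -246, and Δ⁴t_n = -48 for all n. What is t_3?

-1868

Build the table forward from the leading diagonal:
D4: -48  -48  -48
D3: -246  -294  -342
D2: -510  -756  -1050
D1: -537  -1047  -1803
t: -284  -821  -1868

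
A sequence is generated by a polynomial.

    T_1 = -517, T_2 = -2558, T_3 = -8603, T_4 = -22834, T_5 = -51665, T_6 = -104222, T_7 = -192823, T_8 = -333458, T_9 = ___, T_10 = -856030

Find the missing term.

Using the first 8 terms:
D1: -2041, -6045, -14231, -28831, -52557, -88601, -140635
D2: -4004, -8186, -14600, -23726, -36044, -52034
D3: -4182, -6414, -9126, -12318, -15990
D4: -2232, -2712, -3192, -3672
D5: -480, -480, -480
Constant fifth difference = -480.
Extend forward: -3672 − 480 = -4152;  -15990 − 4152 = -20142;  -52034 − 20142 = -72176;  -140635 − 72176 = -212811;  -333458 − 212811 = -546269

-546269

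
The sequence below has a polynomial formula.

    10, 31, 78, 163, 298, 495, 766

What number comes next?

1123

21  47  85  135  197  271
26  38  50  62  74
12  12  12  12
Constant third difference = 12, so extend:
74 + 12 = 86;  271 + 86 = 357;  766 + 357 = 1123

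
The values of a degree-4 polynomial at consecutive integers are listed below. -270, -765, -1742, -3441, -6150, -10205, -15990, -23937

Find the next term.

D1: -495  -977  -1699  -2709  -4055  -5785  -7947
D2: -482  -722  -1010  -1346  -1730  -2162
D3: -240  -288  -336  -384  -432
D4: -48  -48  -48  -48
The fourth differences are constant (-48).
-432 − 48 = -480;  -2162 − 480 = -2642;  -7947 − 2642 = -10589;  -23937 − 10589 = -34526

-34526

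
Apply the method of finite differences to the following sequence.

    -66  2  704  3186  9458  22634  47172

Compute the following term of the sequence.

89114

First differences: 68  702  2482  6272  13176  24538
Second differences: 634  1780  3790  6904  11362
Third differences: 1146  2010  3114  4458
Fourth differences: 864  1104  1344
Fifth differences: 240  240
The fifth differences are constant (240).
1344 + 240 = 1584;  4458 + 1584 = 6042;  11362 + 6042 = 17404;  24538 + 17404 = 41942;  47172 + 41942 = 89114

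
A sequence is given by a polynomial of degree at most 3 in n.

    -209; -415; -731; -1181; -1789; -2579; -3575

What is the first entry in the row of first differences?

-206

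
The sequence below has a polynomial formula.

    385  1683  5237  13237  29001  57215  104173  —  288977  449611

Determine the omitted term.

Using the first 7 terms:
1298, 3554, 8000, 15764, 28214, 46958
2256, 4446, 7764, 12450, 18744
2190, 3318, 4686, 6294
1128, 1368, 1608
240, 240
Constant fifth difference = 240.
Extend forward: 1608 + 240 = 1848;  6294 + 1848 = 8142;  18744 + 8142 = 26886;  46958 + 26886 = 73844;  104173 + 73844 = 178017

178017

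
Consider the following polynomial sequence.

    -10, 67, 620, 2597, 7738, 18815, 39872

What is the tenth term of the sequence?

227483

77 , 553 , 1977 , 5141 , 11077 , 21057
476 , 1424 , 3164 , 5936 , 9980
948 , 1740 , 2772 , 4044
792 , 1032 , 1272
240 , 240
The fifth differences are constant (240).
1272 + 240 = 1512;  4044 + 1512 = 5556;  9980 + 5556 = 15536;  21057 + 15536 = 36593;  39872 + 36593 = 76465
1512 + 240 = 1752;  5556 + 1752 = 7308;  15536 + 7308 = 22844;  36593 + 22844 = 59437;  76465 + 59437 = 135902
1752 + 240 = 1992;  7308 + 1992 = 9300;  22844 + 9300 = 32144;  59437 + 32144 = 91581;  135902 + 91581 = 227483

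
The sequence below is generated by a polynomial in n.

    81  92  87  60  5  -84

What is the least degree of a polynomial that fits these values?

D1: 11, -5, -27, -55, -89
D2: -16, -22, -28, -34
D3: -6, -6, -6
The third differences are constant, so the polynomial has degree 3.

3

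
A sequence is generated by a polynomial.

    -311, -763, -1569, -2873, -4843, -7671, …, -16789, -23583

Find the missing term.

-11573

Using the first 6 terms:
-452, -806, -1304, -1970, -2828
-354, -498, -666, -858
-144, -168, -192
-24, -24
Constant fourth difference = -24.
Extend forward: -192 − 24 = -216;  -858 − 216 = -1074;  -2828 − 1074 = -3902;  -7671 − 3902 = -11573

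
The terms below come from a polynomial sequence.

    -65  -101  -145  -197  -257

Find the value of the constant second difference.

-8

First differences: -36, -44, -52, -60
Second differences: -8, -8, -8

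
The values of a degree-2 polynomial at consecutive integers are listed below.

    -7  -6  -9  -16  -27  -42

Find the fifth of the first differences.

First differences: 1, -3, -7, -11, -15
Second differences: -4, -4, -4, -4

-15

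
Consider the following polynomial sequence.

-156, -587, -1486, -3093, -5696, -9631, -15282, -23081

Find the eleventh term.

-64406

D1: -431, -899, -1607, -2603, -3935, -5651, -7799
D2: -468, -708, -996, -1332, -1716, -2148
D3: -240, -288, -336, -384, -432
D4: -48, -48, -48, -48
Fourth differences constant at -48.
-432 − 48 = -480;  -2148 − 480 = -2628;  -7799 − 2628 = -10427;  -23081 − 10427 = -33508
-480 − 48 = -528;  -2628 − 528 = -3156;  -10427 − 3156 = -13583;  -33508 − 13583 = -47091
-528 − 48 = -576;  -3156 − 576 = -3732;  -13583 − 3732 = -17315;  -47091 − 17315 = -64406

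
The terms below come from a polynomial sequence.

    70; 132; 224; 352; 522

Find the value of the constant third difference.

First differences: 62, 92, 128, 170
Second differences: 30, 36, 42
Third differences: 6, 6

6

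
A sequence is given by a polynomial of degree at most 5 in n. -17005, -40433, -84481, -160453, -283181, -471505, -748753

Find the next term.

-1143221

Δ: -23428, -44048, -75972, -122728, -188324, -277248
Δ²: -20620, -31924, -46756, -65596, -88924
Δ³: -11304, -14832, -18840, -23328
Δ⁴: -3528, -4008, -4488
Δ⁵: -480, -480
Fifth differences constant at -480.
-4488 − 480 = -4968;  -23328 − 4968 = -28296;  -88924 − 28296 = -117220;  -277248 − 117220 = -394468;  -748753 − 394468 = -1143221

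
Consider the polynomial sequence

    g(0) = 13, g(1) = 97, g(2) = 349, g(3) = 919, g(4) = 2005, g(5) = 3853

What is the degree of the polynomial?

4

D1: 84, 252, 570, 1086, 1848
D2: 168, 318, 516, 762
D3: 150, 198, 246
D4: 48, 48
The fourth differences are constant, so the polynomial has degree 4.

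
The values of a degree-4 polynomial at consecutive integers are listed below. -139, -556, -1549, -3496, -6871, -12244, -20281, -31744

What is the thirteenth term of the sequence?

-173839

D1: -417  -993  -1947  -3375  -5373  -8037  -11463
D2: -576  -954  -1428  -1998  -2664  -3426
D3: -378  -474  -570  -666  -762
D4: -96  -96  -96  -96
Fourth differences constant at -96.
-762 − 96 = -858;  -3426 − 858 = -4284;  -11463 − 4284 = -15747;  -31744 − 15747 = -47491
-858 − 96 = -954;  -4284 − 954 = -5238;  -15747 − 5238 = -20985;  -47491 − 20985 = -68476
-954 − 96 = -1050;  -5238 − 1050 = -6288;  -20985 − 6288 = -27273;  -68476 − 27273 = -95749
-1050 − 96 = -1146;  -6288 − 1146 = -7434;  -27273 − 7434 = -34707;  -95749 − 34707 = -130456
-1146 − 96 = -1242;  -7434 − 1242 = -8676;  -34707 − 8676 = -43383;  -130456 − 43383 = -173839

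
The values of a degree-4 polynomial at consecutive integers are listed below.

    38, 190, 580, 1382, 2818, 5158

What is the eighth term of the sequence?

Δ: 152 , 390 , 802 , 1436 , 2340
Δ²: 238 , 412 , 634 , 904
Δ³: 174 , 222 , 270
Δ⁴: 48 , 48
Fourth differences constant at 48.
270 + 48 = 318;  904 + 318 = 1222;  2340 + 1222 = 3562;  5158 + 3562 = 8720
318 + 48 = 366;  1222 + 366 = 1588;  3562 + 1588 = 5150;  8720 + 5150 = 13870

13870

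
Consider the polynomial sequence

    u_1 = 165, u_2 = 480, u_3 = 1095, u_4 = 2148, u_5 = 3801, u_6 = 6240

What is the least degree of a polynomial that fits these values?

315, 615, 1053, 1653, 2439
300, 438, 600, 786
138, 162, 186
24, 24
The fourth differences are constant, so the polynomial has degree 4.

4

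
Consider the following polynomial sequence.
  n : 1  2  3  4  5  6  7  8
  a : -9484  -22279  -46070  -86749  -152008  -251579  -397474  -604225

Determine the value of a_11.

First differences: -12795 , -23791 , -40679 , -65259 , -99571 , -145895 , -206751
Second differences: -10996 , -16888 , -24580 , -34312 , -46324 , -60856
Third differences: -5892 , -7692 , -9732 , -12012 , -14532
Fourth differences: -1800 , -2040 , -2280 , -2520
Fifth differences: -240 , -240 , -240
Constant fifth difference = -240, so extend:
-2520 − 240 = -2760;  -14532 − 2760 = -17292;  -60856 − 17292 = -78148;  -206751 − 78148 = -284899;  -604225 − 284899 = -889124
-2760 − 240 = -3000;  -17292 − 3000 = -20292;  -78148 − 20292 = -98440;  -284899 − 98440 = -383339;  -889124 − 383339 = -1272463
-3000 − 240 = -3240;  -20292 − 3240 = -23532;  -98440 − 23532 = -121972;  -383339 − 121972 = -505311;  -1272463 − 505311 = -1777774

-1777774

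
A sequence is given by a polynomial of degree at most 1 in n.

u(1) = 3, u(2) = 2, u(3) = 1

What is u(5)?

First differences: -1, -1
The first differences are constant (-1).
1 − 1 = 0
0 − 1 = -1

-1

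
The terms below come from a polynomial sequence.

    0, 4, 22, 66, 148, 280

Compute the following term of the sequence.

Δ: 4, 18, 44, 82, 132
Δ²: 14, 26, 38, 50
Δ³: 12, 12, 12
Constant third difference = 12, so extend:
50 + 12 = 62;  132 + 62 = 194;  280 + 194 = 474

474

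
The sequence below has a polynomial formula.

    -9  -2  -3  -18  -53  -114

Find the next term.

-207

7  -1  -15  -35  -61
-8  -14  -20  -26
-6  -6  -6
Constant third difference = -6, so extend:
-26 − 6 = -32;  -61 − 32 = -93;  -114 − 93 = -207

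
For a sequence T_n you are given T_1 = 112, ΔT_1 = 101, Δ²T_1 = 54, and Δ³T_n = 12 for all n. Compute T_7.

1768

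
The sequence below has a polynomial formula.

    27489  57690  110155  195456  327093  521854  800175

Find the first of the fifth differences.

360

First differences: 30201, 52465, 85301, 131637, 194761, 278321
Second differences: 22264, 32836, 46336, 63124, 83560
Third differences: 10572, 13500, 16788, 20436
Fourth differences: 2928, 3288, 3648
Fifth differences: 360, 360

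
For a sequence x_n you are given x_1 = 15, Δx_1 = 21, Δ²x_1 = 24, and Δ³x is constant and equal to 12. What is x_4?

162

Build the table forward from the leading diagonal:
Third differences: 12, 12, 12, 12
Second differences: 24, 36, 48, 60
First differences: 21, 45, 81, 129
x: 15, 36, 81, 162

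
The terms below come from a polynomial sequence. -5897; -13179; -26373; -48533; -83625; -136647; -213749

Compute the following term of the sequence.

-322353

D1: -7282 , -13194 , -22160 , -35092 , -53022 , -77102
D2: -5912 , -8966 , -12932 , -17930 , -24080
D3: -3054 , -3966 , -4998 , -6150
D4: -912 , -1032 , -1152
D5: -120 , -120
Fifth differences constant at -120.
-1152 − 120 = -1272;  -6150 − 1272 = -7422;  -24080 − 7422 = -31502;  -77102 − 31502 = -108604;  -213749 − 108604 = -322353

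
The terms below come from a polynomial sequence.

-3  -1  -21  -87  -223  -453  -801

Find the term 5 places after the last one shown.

D1: 2 , -20 , -66 , -136 , -230 , -348
D2: -22 , -46 , -70 , -94 , -118
D3: -24 , -24 , -24 , -24
Third differences constant at -24.
-118 − 24 = -142;  -348 − 142 = -490;  -801 − 490 = -1291
-142 − 24 = -166;  -490 − 166 = -656;  -1291 − 656 = -1947
-166 − 24 = -190;  -656 − 190 = -846;  -1947 − 846 = -2793
-190 − 24 = -214;  -846 − 214 = -1060;  -2793 − 1060 = -3853
-214 − 24 = -238;  -1060 − 238 = -1298;  -3853 − 1298 = -5151

-5151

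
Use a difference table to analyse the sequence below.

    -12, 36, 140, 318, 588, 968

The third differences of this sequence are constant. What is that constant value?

First differences: 48, 104, 178, 270, 380
Second differences: 56, 74, 92, 110
Third differences: 18, 18, 18

18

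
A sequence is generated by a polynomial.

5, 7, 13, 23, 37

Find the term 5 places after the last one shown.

167

Δ: 2  6  10  14
Δ²: 4  4  4
The second differences are constant (4).
14 + 4 = 18;  37 + 18 = 55
18 + 4 = 22;  55 + 22 = 77
22 + 4 = 26;  77 + 26 = 103
26 + 4 = 30;  103 + 30 = 133
30 + 4 = 34;  133 + 34 = 167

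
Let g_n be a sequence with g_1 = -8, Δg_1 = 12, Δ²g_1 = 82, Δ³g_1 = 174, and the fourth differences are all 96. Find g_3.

Build the table forward from the leading diagonal:
Fourth differences: 96, 96, 96
Third differences: 174, 270, 366
Second differences: 82, 256, 526
First differences: 12, 94, 350
g: -8, 4, 98

98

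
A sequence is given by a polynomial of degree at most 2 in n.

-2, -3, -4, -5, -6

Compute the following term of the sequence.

Δ: -1, -1, -1, -1
Constant first difference = -1, so extend:
-6 − 1 = -7

-7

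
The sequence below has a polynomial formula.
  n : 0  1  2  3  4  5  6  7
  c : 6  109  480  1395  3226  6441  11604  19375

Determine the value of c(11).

93099

Δ: 103, 371, 915, 1831, 3215, 5163, 7771
Δ²: 268, 544, 916, 1384, 1948, 2608
Δ³: 276, 372, 468, 564, 660
Δ⁴: 96, 96, 96, 96
Fourth differences constant at 96.
660 + 96 = 756;  2608 + 756 = 3364;  7771 + 3364 = 11135;  19375 + 11135 = 30510
756 + 96 = 852;  3364 + 852 = 4216;  11135 + 4216 = 15351;  30510 + 15351 = 45861
852 + 96 = 948;  4216 + 948 = 5164;  15351 + 5164 = 20515;  45861 + 20515 = 66376
948 + 96 = 1044;  5164 + 1044 = 6208;  20515 + 6208 = 26723;  66376 + 26723 = 93099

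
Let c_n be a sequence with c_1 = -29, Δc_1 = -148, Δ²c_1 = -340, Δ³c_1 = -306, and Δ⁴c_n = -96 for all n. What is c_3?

Build the table forward from the leading diagonal:
Fourth differences: -96, -96, -96
Third differences: -306, -402, -498
Second differences: -340, -646, -1048
First differences: -148, -488, -1134
c: -29, -177, -665

-665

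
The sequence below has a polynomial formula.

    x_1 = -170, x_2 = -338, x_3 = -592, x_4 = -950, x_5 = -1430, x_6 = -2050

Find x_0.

Δ: -168, -254, -358, -480, -620
Δ²: -86, -104, -122, -140
Δ³: -18, -18, -18
The third differences are constant at -18.
Work back: -86 + 18 = -68;  -168 + 68 = -100;  -170 + 100 = -70

-70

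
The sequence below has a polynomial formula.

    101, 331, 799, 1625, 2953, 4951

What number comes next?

D1: 230  468  826  1328  1998
D2: 238  358  502  670
D3: 120  144  168
D4: 24  24
Fourth differences constant at 24.
168 + 24 = 192;  670 + 192 = 862;  1998 + 862 = 2860;  4951 + 2860 = 7811

7811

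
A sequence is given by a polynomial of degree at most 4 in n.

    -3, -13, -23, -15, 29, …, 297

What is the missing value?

127

Using the first 5 terms:
-10, -10, 8, 44
0, 18, 36
18, 18
Constant third difference = 18.
Extend forward: 36 + 18 = 54;  44 + 54 = 98;  29 + 98 = 127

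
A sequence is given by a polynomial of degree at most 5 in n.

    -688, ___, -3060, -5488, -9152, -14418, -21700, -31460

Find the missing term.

Using the last 6 terms:
-2428  -3664  -5266  -7282  -9760
-1236  -1602  -2016  -2478
-366  -414  -462
-48  -48
Constant fourth difference = -48.
Extend backward: -366 + 48 = -318;  -1236 + 318 = -918;  -2428 + 918 = -1510;  -3060 + 1510 = -1550

-1550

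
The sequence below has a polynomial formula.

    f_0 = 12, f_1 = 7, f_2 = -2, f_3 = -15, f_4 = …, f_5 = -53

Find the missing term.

-32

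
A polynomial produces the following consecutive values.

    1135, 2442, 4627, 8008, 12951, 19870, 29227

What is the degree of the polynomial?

First differences: 1307, 2185, 3381, 4943, 6919, 9357
Second differences: 878, 1196, 1562, 1976, 2438
Third differences: 318, 366, 414, 462
Fourth differences: 48, 48, 48
The fourth differences are constant, so the polynomial has degree 4.

4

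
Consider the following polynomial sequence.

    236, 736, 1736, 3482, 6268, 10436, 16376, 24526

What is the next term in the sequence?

500, 1000, 1746, 2786, 4168, 5940, 8150
500, 746, 1040, 1382, 1772, 2210
246, 294, 342, 390, 438
48, 48, 48, 48
The fourth differences are constant (48).
438 + 48 = 486;  2210 + 486 = 2696;  8150 + 2696 = 10846;  24526 + 10846 = 35372

35372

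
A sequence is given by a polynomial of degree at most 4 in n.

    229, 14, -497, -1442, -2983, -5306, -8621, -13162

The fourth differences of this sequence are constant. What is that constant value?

Δ: -215, -511, -945, -1541, -2323, -3315, -4541
Δ²: -296, -434, -596, -782, -992, -1226
Δ³: -138, -162, -186, -210, -234
Δ⁴: -24, -24, -24, -24

-24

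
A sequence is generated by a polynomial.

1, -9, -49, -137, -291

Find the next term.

Δ: -10 , -40 , -88 , -154
Δ²: -30 , -48 , -66
Δ³: -18 , -18
Third differences constant at -18.
-66 − 18 = -84;  -154 − 84 = -238;  -291 − 238 = -529

-529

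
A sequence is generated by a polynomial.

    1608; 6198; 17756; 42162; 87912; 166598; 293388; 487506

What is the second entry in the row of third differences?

8496

First differences: 4590, 11558, 24406, 45750, 78686, 126790, 194118
Second differences: 6968, 12848, 21344, 32936, 48104, 67328
Third differences: 5880, 8496, 11592, 15168, 19224
Fourth differences: 2616, 3096, 3576, 4056
Fifth differences: 480, 480, 480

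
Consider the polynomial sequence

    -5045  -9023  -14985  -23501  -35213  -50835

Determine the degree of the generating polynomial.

D1: -3978, -5962, -8516, -11712, -15622
D2: -1984, -2554, -3196, -3910
D3: -570, -642, -714
D4: -72, -72
The fourth differences are constant, so the polynomial has degree 4.

4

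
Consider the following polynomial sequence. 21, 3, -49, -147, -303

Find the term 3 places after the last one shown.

Δ: -18, -52, -98, -156
Δ²: -34, -46, -58
Δ³: -12, -12
Constant third difference = -12, so extend:
-58 − 12 = -70;  -156 − 70 = -226;  -303 − 226 = -529
-70 − 12 = -82;  -226 − 82 = -308;  -529 − 308 = -837
-82 − 12 = -94;  -308 − 94 = -402;  -837 − 402 = -1239

-1239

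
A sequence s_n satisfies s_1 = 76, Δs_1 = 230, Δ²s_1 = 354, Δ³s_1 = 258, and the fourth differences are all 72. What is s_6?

7706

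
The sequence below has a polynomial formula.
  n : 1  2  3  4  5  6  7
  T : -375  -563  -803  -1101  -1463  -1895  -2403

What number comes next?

-2993

-188, -240, -298, -362, -432, -508
-52, -58, -64, -70, -76
-6, -6, -6, -6
The third differences are constant (-6).
-76 − 6 = -82;  -508 − 82 = -590;  -2403 − 590 = -2993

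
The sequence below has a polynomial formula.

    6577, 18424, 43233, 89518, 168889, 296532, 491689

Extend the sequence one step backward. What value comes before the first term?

11847, 24809, 46285, 79371, 127643, 195157
12962, 21476, 33086, 48272, 67514
8514, 11610, 15186, 19242
3096, 3576, 4056
480, 480
The fifth differences are constant at 480.
Work back: 3096 − 480 = 2616;  8514 − 2616 = 5898;  12962 − 5898 = 7064;  11847 − 7064 = 4783;  6577 − 4783 = 1794

1794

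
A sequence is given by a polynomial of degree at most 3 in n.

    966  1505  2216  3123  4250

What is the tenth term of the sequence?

Δ: 539 , 711 , 907 , 1127
Δ²: 172 , 196 , 220
Δ³: 24 , 24
The third differences are constant (24).
220 + 24 = 244;  1127 + 244 = 1371;  4250 + 1371 = 5621
244 + 24 = 268;  1371 + 268 = 1639;  5621 + 1639 = 7260
268 + 24 = 292;  1639 + 292 = 1931;  7260 + 1931 = 9191
292 + 24 = 316;  1931 + 316 = 2247;  9191 + 2247 = 11438
316 + 24 = 340;  2247 + 340 = 2587;  11438 + 2587 = 14025

14025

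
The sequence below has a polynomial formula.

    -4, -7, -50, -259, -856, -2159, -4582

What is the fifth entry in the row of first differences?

-1303

Δ: -3, -43, -209, -597, -1303, -2423
Δ²: -40, -166, -388, -706, -1120
Δ³: -126, -222, -318, -414
Δ⁴: -96, -96, -96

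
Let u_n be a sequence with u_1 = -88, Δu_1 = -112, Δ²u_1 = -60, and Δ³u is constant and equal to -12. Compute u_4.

Build the table forward from the leading diagonal:
Δ³: -12, -12, -12, -12
Δ²: -60, -72, -84, -96
Δ: -112, -172, -244, -328
u: -88, -200, -372, -616

-616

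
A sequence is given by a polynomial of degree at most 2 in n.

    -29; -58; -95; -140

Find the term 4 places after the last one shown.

-29, -37, -45
-8, -8
Second differences constant at -8.
-45 − 8 = -53;  -140 − 53 = -193
-53 − 8 = -61;  -193 − 61 = -254
-61 − 8 = -69;  -254 − 69 = -323
-69 − 8 = -77;  -323 − 77 = -400

-400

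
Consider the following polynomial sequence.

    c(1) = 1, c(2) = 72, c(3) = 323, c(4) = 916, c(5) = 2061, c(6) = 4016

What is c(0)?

-4

D1: 71  251  593  1145  1955
D2: 180  342  552  810
D3: 162  210  258
D4: 48  48
The fourth differences are constant at 48.
Work back: 162 − 48 = 114;  180 − 114 = 66;  71 − 66 = 5;  1 − 5 = -4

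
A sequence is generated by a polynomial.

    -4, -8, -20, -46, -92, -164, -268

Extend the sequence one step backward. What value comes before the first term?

-2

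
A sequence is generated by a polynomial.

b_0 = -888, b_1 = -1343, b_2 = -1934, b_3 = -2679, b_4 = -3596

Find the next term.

-455, -591, -745, -917
-136, -154, -172
-18, -18
The third differences are constant (-18).
-172 − 18 = -190;  -917 − 190 = -1107;  -3596 − 1107 = -4703

-4703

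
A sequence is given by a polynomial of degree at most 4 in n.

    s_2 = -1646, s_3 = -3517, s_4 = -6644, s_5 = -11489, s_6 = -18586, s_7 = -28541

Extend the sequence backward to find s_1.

-641

D1: -1871  -3127  -4845  -7097  -9955
D2: -1256  -1718  -2252  -2858
D3: -462  -534  -606
D4: -72  -72
The fourth differences are constant at -72.
Work back: -462 + 72 = -390;  -1256 + 390 = -866;  -1871 + 866 = -1005;  -1646 + 1005 = -641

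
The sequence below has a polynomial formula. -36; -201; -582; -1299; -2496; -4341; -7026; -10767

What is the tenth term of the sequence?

First differences: -165, -381, -717, -1197, -1845, -2685, -3741
Second differences: -216, -336, -480, -648, -840, -1056
Third differences: -120, -144, -168, -192, -216
Fourth differences: -24, -24, -24, -24
Fourth differences constant at -24.
-216 − 24 = -240;  -1056 − 240 = -1296;  -3741 − 1296 = -5037;  -10767 − 5037 = -15804
-240 − 24 = -264;  -1296 − 264 = -1560;  -5037 − 1560 = -6597;  -15804 − 6597 = -22401

-22401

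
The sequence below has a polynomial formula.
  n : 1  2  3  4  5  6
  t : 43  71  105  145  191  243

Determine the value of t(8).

Δ: 28  34  40  46  52
Δ²: 6  6  6  6
The second differences are constant (6).
52 + 6 = 58;  243 + 58 = 301
58 + 6 = 64;  301 + 64 = 365

365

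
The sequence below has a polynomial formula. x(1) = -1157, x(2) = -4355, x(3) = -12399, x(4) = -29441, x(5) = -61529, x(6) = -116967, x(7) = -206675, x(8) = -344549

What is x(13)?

-2496449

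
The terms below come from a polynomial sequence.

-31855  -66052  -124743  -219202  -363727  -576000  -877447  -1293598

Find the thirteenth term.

-6321103

-34197, -58691, -94459, -144525, -212273, -301447, -416151
-24494, -35768, -50066, -67748, -89174, -114704
-11274, -14298, -17682, -21426, -25530
-3024, -3384, -3744, -4104
-360, -360, -360
Fifth differences constant at -360.
-4104 − 360 = -4464;  -25530 − 4464 = -29994;  -114704 − 29994 = -144698;  -416151 − 144698 = -560849;  -1293598 − 560849 = -1854447
-4464 − 360 = -4824;  -29994 − 4824 = -34818;  -144698 − 34818 = -179516;  -560849 − 179516 = -740365;  -1854447 − 740365 = -2594812
-4824 − 360 = -5184;  -34818 − 5184 = -40002;  -179516 − 40002 = -219518;  -740365 − 219518 = -959883;  -2594812 − 959883 = -3554695
-5184 − 360 = -5544;  -40002 − 5544 = -45546;  -219518 − 45546 = -265064;  -959883 − 265064 = -1224947;  -3554695 − 1224947 = -4779642
-5544 − 360 = -5904;  -45546 − 5904 = -51450;  -265064 − 51450 = -316514;  -1224947 − 316514 = -1541461;  -4779642 − 1541461 = -6321103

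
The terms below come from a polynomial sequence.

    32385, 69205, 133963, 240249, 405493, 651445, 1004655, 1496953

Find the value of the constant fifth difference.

D1: 36820, 64758, 106286, 165244, 245952, 353210, 492298
D2: 27938, 41528, 58958, 80708, 107258, 139088
D3: 13590, 17430, 21750, 26550, 31830
D4: 3840, 4320, 4800, 5280
D5: 480, 480, 480

480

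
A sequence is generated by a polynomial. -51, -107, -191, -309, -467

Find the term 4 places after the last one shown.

-56, -84, -118, -158
-28, -34, -40
-6, -6
The third differences are constant (-6).
-40 − 6 = -46;  -158 − 46 = -204;  -467 − 204 = -671
-46 − 6 = -52;  -204 − 52 = -256;  -671 − 256 = -927
-52 − 6 = -58;  -256 − 58 = -314;  -927 − 314 = -1241
-58 − 6 = -64;  -314 − 64 = -378;  -1241 − 378 = -1619

-1619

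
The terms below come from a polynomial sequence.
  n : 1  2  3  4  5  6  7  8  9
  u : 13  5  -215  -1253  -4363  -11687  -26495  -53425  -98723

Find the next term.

-170483

Δ: -8 , -220 , -1038 , -3110 , -7324 , -14808 , -26930 , -45298
Δ²: -212 , -818 , -2072 , -4214 , -7484 , -12122 , -18368
Δ³: -606 , -1254 , -2142 , -3270 , -4638 , -6246
Δ⁴: -648 , -888 , -1128 , -1368 , -1608
Δ⁵: -240 , -240 , -240 , -240
Constant fifth difference = -240, so extend:
-1608 − 240 = -1848;  -6246 − 1848 = -8094;  -18368 − 8094 = -26462;  -45298 − 26462 = -71760;  -98723 − 71760 = -170483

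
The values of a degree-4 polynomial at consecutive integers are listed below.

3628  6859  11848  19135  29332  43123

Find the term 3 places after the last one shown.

113980

D1: 3231  4989  7287  10197  13791
D2: 1758  2298  2910  3594
D3: 540  612  684
D4: 72  72
The fourth differences are constant (72).
684 + 72 = 756;  3594 + 756 = 4350;  13791 + 4350 = 18141;  43123 + 18141 = 61264
756 + 72 = 828;  4350 + 828 = 5178;  18141 + 5178 = 23319;  61264 + 23319 = 84583
828 + 72 = 900;  5178 + 900 = 6078;  23319 + 6078 = 29397;  84583 + 29397 = 113980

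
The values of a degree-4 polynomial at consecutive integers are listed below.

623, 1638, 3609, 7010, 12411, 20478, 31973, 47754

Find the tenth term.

96086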